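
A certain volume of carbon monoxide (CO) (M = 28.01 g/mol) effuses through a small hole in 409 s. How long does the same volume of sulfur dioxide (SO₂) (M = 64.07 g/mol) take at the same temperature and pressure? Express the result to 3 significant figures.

619 s

From Graham's law, t_SO₂/t_CO = √(M_SO₂/M_CO) = √(64.07/28.01) = √2.287 = 1.512.
So the time for SO₂ is 409 × 1.512 = 619 s.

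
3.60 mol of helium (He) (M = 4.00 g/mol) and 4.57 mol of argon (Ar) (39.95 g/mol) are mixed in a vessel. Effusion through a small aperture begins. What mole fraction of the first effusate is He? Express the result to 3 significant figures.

Each component's effusion rate ∝ (its partial pressure)·(1/√M) ∝ n_i/√M_i.
Mole fraction of He in the effusate = (n_He/√M_He) / (n_He/√M_He + n_Ar/√M_Ar)
= (3.60/√4.00) / (3.60/√4.00 + 4.57/√39.95) = 1.800/(1.800 + 0.7230) = 0.713.

0.713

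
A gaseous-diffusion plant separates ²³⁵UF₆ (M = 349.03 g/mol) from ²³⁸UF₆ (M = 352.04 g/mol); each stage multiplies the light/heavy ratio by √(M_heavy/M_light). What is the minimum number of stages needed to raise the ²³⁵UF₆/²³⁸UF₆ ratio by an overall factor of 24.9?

749

With α = √(352.04/349.03) per stage, ln α = ½ ln(1.00862) = 0.004293.
Need α^N ≥ 24.9 ⇒ N ≥ ln(24.9) / ln α = 3.215 / 0.004293 = 748.78.
Minimum whole number of stages: N = 749.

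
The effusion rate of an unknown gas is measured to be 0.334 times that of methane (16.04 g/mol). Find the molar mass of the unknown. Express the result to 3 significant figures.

Using Graham's law: rate_X/rate_CH₄ = √(M_CH₄/M_X).
0.334 = √(16.04/M_X)
M_X = 16.04 / 0.334² = 16.04 / 0.1116 = 144 g/mol

144 g/mol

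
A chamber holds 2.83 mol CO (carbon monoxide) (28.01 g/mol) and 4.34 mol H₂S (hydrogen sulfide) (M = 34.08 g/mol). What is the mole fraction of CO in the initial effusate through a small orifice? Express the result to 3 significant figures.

0.418

Each component's effusion rate ∝ (its partial pressure)·(1/√M) ∝ n_i/√M_i.
x_CO(eff) = (n_CO/√M_CO) / (n_CO/√M_CO + n_H₂S/√M_H₂S)
= (2.83/√28.01) / (2.83/√28.01 + 4.34/√34.08) = 0.5347/(0.5347 + 0.7434) = 0.418.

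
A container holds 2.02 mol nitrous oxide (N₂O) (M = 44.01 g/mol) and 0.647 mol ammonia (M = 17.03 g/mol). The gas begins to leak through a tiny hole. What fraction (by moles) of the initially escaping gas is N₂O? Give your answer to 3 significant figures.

0.660

Rate_i ∝ x_i/√M_i (Graham's law weighted by mole fraction), so the effusate composition follows n_i/√M_i.
x_N₂O(eff) = (n_N₂O/√M_N₂O) / (n_N₂O/√M_N₂O + n_NH₃/√M_NH₃)
= (2.02/√44.01) / (2.02/√44.01 + 0.647/√17.03) = 0.3045/(0.3045 + 0.1568) = 0.660.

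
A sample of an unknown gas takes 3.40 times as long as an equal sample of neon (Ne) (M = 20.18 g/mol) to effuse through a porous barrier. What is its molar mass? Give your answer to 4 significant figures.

Using Graham's law: t_X/t_Ne = √(M_X/M_Ne).
3.40 = √(M_X/20.18)
M_X = 20.18 × 3.40² = 20.18 × 11.56 = 233.3 g/mol

233.3 g/mol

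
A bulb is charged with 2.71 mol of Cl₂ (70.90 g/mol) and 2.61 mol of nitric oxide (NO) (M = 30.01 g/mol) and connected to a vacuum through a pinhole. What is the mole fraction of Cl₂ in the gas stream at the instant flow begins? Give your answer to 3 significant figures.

0.403

Effusion rate of each component ∝ n_i/√M_i (partial pressure × 1/√M).
x_Cl₂(eff) = (n_Cl₂/√M_Cl₂) / (n_Cl₂/√M_Cl₂ + n_NO/√M_NO)
= (2.71/√70.90) / (2.71/√70.90 + 2.61/√30.01) = 0.3218/(0.3218 + 0.4764) = 0.403.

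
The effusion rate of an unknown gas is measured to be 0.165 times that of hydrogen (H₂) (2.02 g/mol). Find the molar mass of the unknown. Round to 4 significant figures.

74.20 g/mol

Graham's law gives rate_X/rate_H₂ = √(M_H₂/M_X).
0.165 = √(2.02/M_X)
M_X = 2.02 / 0.165² = 2.02 / 0.02723 = 74.20 g/mol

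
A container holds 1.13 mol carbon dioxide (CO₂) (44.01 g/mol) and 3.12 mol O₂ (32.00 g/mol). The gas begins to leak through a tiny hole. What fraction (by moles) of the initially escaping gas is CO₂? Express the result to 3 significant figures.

Each component's effusion rate ∝ (its partial pressure)·(1/√M) ∝ n_i/√M_i.
x_CO₂(eff) = (n_CO₂/√M_CO₂) / (n_CO₂/√M_CO₂ + n_O₂/√M_O₂)
= (1.13/√44.01) / (1.13/√44.01 + 3.12/√32.00) = 0.1703/(0.1703 + 0.5515) = 0.236.

0.236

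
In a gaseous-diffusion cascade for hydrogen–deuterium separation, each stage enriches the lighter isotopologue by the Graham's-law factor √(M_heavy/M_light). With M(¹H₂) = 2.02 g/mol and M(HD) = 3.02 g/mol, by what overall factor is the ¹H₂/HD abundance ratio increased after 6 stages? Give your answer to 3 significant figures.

3.34

After 6 stages the ratio has grown by (√(3.02/2.02))^6 = (3.02/2.02)^(6/2).
= 1.49505^3 = 3.34.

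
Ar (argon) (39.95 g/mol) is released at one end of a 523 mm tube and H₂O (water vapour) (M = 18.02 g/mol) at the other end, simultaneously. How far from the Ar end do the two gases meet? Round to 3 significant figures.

The fronts meet when d_Ar + d_H₂O = L with d_Ar/d_H₂O = √(M_H₂O/M_Ar) (Graham's law). Here √(M_H₂O/M_Ar) = √(18.02/39.95) = 0.6716.
With d_Ar + d_H₂O = 523 mm, d_H₂O = 523/(1 + 0.6716) = 312.9 mm.
d_Ar = 523 − 312.9 = 210 mm.

210 mm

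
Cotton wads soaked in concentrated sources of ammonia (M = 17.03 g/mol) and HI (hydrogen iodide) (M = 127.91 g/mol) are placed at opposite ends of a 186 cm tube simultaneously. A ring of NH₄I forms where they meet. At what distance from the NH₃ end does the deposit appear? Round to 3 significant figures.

136 cm

Distances travelled in equal time are proportional to diffusion rates, so d_NH₃/d_HI = √(M_HI/M_NH₃) = √(127.91/17.03) = 2.741.
With d_NH₃ + d_HI = 186 cm, d_HI = 186/(1 + 2.741) = 49.72 cm.
d_NH₃ = 186 − 49.72 = 136 cm.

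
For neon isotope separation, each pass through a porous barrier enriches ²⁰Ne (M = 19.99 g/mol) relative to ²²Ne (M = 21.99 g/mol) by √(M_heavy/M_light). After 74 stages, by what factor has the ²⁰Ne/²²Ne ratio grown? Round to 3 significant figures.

34.1

After 74 stages the ratio has grown by (√(21.99/19.99))^74 = (21.99/19.99)^(74/2).
= 1.10005^37 = 34.1.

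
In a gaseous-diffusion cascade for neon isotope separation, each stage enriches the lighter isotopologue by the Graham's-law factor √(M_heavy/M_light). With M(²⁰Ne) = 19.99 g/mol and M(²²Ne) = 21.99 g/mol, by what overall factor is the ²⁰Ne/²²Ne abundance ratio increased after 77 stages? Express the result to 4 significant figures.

39.30

Each stage multiplies the ratio by α = √(21.99/19.99), so after 77 stages the overall factor is α^77 = (21.99/19.99)^(77/2).
= 1.10005^(77/2) = 39.30.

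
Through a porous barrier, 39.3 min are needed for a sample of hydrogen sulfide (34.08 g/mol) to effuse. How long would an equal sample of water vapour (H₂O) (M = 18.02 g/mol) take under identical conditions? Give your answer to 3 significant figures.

Graham's law gives t_H₂O/t_H₂S = √(M_H₂O/M_H₂S) = √(18.02/34.08) = √0.5288 = 0.7272.
So the time for H₂O is 39.3 × 0.7272 = 28.6 min.

28.6 min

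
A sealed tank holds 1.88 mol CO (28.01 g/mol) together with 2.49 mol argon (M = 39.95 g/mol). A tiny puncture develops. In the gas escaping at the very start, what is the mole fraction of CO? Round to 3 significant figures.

Rate_i ∝ x_i/√M_i (Graham's law weighted by mole fraction), so the effusate composition follows n_i/√M_i.
Mole fraction of CO in the effusate = (n_CO/√M_CO) / (n_CO/√M_CO + n_Ar/√M_Ar)
= (1.88/√28.01) / (1.88/√28.01 + 2.49/√39.95) = 0.3552/(0.3552 + 0.3939) = 0.474.

0.474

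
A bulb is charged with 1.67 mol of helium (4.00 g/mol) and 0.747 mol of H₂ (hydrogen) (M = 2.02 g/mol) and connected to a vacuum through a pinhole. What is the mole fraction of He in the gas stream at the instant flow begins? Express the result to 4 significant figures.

The effusion rate of species i is ∝ p_i/√M_i ∝ n_i/√M_i.
x_He(eff) = (n_He/√M_He) / (n_He/√M_He + n_H₂/√M_H₂)
= (1.67/√4.00) / (1.67/√4.00 + 0.747/√2.02) = 0.8350/(0.8350 + 0.5256) = 0.6137.

0.6137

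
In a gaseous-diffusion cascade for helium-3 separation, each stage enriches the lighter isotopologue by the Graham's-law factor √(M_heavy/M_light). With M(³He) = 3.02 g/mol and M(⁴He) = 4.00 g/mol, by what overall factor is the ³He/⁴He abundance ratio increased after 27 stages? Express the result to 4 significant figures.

44.43

Each stage multiplies the ratio by α = √(4.00/3.02), so after 27 stages the overall factor is α^27 = (4.00/3.02)^(27/2).
= 1.32450^(27/2) = 44.43.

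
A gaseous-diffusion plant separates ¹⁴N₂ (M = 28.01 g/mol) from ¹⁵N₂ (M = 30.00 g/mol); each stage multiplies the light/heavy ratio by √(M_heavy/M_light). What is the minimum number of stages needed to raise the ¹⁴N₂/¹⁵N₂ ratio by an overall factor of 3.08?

33

With α = √(30.00/28.01) per stage, ln α = ½ ln(1.07105) = 0.03432.
Need α^N ≥ 3.08 ⇒ N ≥ ln(3.08) / ln α = 1.125 / 0.03432 = 32.78.
Rounding up, N = 33 stages.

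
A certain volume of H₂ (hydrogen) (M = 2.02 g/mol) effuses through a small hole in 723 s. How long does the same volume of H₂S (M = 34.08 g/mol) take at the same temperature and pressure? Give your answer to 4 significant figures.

2970 s

Since effusion rate ∝ 1/√M, t_H₂S/t_H₂ = √(M_H₂S/M_H₂) = √(34.08/2.02) = √16.87 = 4.107.
So the time for H₂S is 723 × 4.107 = 2970 s.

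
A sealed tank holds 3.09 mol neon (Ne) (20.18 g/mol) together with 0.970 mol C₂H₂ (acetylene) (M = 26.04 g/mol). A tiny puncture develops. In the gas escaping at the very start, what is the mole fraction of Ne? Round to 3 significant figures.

0.783

Effusion rate of each component ∝ n_i/√M_i (partial pressure × 1/√M).
x_Ne(eff) = (n_Ne/√M_Ne) / (n_Ne/√M_Ne + n_C₂H₂/√M_C₂H₂)
= (3.09/√20.18) / (3.09/√20.18 + 0.970/√26.04) = 0.6879/(0.6879 + 0.1901) = 0.783.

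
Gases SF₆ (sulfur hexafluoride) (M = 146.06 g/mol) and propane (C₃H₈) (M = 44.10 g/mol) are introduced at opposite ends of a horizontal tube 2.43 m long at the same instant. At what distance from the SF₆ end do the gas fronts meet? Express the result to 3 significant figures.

0.862 m

Distances travelled in equal time are proportional to diffusion rates, so d_SF₆/d_C₃H₈ = √(M_C₃H₈/M_SF₆) = √(44.10/146.06) = 0.5495.
With d_SF₆ + d_C₃H₈ = 2.43 m, d_C₃H₈ = 2.43/(1 + 0.5495) = 1.568 m.
d_SF₆ = 2.43 − 1.568 = 0.862 m.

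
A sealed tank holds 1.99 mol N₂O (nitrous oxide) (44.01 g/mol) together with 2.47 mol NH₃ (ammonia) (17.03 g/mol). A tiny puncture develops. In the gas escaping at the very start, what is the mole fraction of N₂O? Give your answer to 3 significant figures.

0.334

The effusion rate of species i is ∝ p_i/√M_i ∝ n_i/√M_i.
So x_N₂O in the escaping gas = (n_N₂O/√M_N₂O) / Σ(n_i/√M_i)
= (1.99/√44.01) / (1.99/√44.01 + 2.47/√17.03) = 0.3000/(0.3000 + 0.5985) = 0.334.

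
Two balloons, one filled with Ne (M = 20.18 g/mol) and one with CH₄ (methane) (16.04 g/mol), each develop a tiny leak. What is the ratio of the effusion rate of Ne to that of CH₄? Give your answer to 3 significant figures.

0.892

From Graham's law, rate_Ne/rate_CH₄ = √(M_CH₄/M_Ne) = √(16.04/20.18) = √0.7948 = 0.892.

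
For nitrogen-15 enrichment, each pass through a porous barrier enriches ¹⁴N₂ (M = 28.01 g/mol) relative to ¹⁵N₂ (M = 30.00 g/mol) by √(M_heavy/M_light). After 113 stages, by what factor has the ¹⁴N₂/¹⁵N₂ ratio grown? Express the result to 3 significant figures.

48.3

The single-stage factor is √(M_heavy/M_light), so 113 stages give [√(30.00/28.01)]^113 = (30.00/28.01)^(113/2).
= 1.07105^(113/2) = 48.3.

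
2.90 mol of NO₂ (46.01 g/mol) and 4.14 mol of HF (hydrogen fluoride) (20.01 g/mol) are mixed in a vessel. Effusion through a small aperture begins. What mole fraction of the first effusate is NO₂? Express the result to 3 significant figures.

Each component's effusion rate ∝ (its partial pressure)·(1/√M) ∝ n_i/√M_i.
x_NO₂(eff) = (n_NO₂/√M_NO₂) / (n_NO₂/√M_NO₂ + n_HF/√M_HF)
= (2.90/√46.01) / (2.90/√46.01 + 4.14/√20.01) = 0.4275/(0.4275 + 0.9255) = 0.316.

0.316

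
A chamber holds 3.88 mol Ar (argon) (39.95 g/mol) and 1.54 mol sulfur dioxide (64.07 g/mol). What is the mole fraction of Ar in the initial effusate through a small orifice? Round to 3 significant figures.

Rate_i ∝ x_i/√M_i (Graham's law weighted by mole fraction), so the effusate composition follows n_i/√M_i.
Mole fraction of Ar in the effusate = (n_Ar/√M_Ar) / (n_Ar/√M_Ar + n_SO₂/√M_SO₂)
= (3.88/√39.95) / (3.88/√39.95 + 1.54/√64.07) = 0.6139/(0.6139 + 0.1924) = 0.761.

0.761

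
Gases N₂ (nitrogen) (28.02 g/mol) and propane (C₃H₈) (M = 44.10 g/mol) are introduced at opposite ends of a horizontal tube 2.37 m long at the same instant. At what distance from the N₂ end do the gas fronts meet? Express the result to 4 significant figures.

The fronts meet when d_N₂ + d_C₃H₈ = L with d_N₂/d_C₃H₈ = √(M_C₃H₈/M_N₂) (Graham's law). Here √(M_C₃H₈/M_N₂) = √(44.10/28.02) = 1.255.
With d_N₂ + d_C₃H₈ = 2.37 m, d_C₃H₈ = 2.37/(1 + 1.255) = 1.051 m.
d_N₂ = 2.37 − 1.051 = 1.319 m.

1.319 m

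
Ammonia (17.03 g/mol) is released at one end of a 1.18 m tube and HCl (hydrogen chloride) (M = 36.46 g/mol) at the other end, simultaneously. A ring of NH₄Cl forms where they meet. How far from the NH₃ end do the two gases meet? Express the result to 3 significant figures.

0.701 m

The fronts meet when d_NH₃ + d_HCl = L with d_NH₃/d_HCl = √(M_HCl/M_NH₃) (Graham's law). Here √(M_HCl/M_NH₃) = √(36.46/17.03) = 1.463.
With d_NH₃ + d_HCl = 1.18 m, d_HCl = 1.18/(1 + 1.463) = 0.4791 m.
d_NH₃ = 1.18 − 0.4791 = 0.701 m.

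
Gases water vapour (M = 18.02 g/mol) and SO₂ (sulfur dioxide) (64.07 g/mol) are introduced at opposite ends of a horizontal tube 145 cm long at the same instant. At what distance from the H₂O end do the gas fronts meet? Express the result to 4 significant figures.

Distances travelled in equal time are proportional to diffusion rates, so d_H₂O/d_SO₂ = √(M_SO₂/M_H₂O) = √(64.07/18.02) = 1.886.
With d_H₂O + d_SO₂ = 145 cm, d_SO₂ = 145/(1 + 1.886) = 50.25 cm.
d_H₂O = 145 − 50.25 = 94.75 cm.

94.75 cm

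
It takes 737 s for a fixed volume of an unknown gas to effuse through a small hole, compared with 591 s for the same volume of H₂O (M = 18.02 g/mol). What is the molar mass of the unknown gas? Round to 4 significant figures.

Graham's law gives t_X/t_H₂O = √(M_X/M_H₂O).
737/591 = 1.247 = √(M_X/18.02)
M_X = 18.02 × 1.247² = 18.02 × 1.555 = 28.02 g/mol

28.02 g/mol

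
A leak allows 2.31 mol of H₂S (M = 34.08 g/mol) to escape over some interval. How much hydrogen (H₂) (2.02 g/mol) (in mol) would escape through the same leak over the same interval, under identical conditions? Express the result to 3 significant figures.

9.49 mol

From Graham's law, rate_H₂/rate_H₂S = √(M_H₂S/M_H₂) = √(34.08/2.02) = √16.87 = 4.107.
So the amount for H₂ is 2.31 × 4.107 = 9.49 mol.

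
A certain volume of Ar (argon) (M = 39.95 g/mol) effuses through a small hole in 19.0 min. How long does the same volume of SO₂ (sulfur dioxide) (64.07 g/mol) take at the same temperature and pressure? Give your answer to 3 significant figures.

24.1 min

Using Graham's law: t_SO₂/t_Ar = √(M_SO₂/M_Ar) = √(64.07/39.95) = √1.604 = 1.266.
So the time for SO₂ is 19.0 × 1.266 = 24.1 min.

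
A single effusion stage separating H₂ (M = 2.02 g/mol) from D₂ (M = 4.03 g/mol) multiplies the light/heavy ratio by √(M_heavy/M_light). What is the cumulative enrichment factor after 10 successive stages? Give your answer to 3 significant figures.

After 10 stages the ratio has grown by (√(4.03/2.02))^10 = (4.03/2.02)^(10/2).
= 1.99505^5 = 31.6.

31.6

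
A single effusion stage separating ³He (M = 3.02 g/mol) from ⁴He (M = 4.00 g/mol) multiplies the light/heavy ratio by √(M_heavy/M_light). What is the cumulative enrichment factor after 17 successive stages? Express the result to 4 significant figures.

10.90

The single-stage factor is √(M_heavy/M_light), so 17 stages give [√(4.00/3.02)]^17 = (4.00/3.02)^(17/2).
= 1.32450^(17/2) = 10.90.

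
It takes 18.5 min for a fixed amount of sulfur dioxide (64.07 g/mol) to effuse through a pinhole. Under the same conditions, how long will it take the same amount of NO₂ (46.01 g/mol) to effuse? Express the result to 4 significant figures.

15.68 min

From Graham's law, t_NO₂/t_SO₂ = √(M_NO₂/M_SO₂) = √(46.01/64.07) = √0.7181 = 0.8474.
So the time for NO₂ is 18.5 × 0.8474 = 15.68 min.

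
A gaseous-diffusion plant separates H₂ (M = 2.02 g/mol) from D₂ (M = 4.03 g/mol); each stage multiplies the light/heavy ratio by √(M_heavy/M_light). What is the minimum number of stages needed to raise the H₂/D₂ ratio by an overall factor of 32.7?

11

With α = √(4.03/2.02) per stage, ln α = ½ ln(1.99505) = 0.3453.
Need α^N ≥ 32.7 ⇒ N ≥ ln(32.7) / ln α = 3.487 / 0.3453 = 10.10.
Minimum whole number of stages: N = 11.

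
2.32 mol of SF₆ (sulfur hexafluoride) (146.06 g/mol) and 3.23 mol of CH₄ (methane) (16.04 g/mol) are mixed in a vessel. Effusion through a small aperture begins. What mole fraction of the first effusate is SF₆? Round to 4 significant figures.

Each component's effusion rate ∝ (its partial pressure)·(1/√M) ∝ n_i/√M_i.
Mole fraction of SF₆ in the effusate = (n_SF₆/√M_SF₆) / (n_SF₆/√M_SF₆ + n_CH₄/√M_CH₄)
= (2.32/√146.06) / (2.32/√146.06 + 3.23/√16.04) = 0.1920/(0.1920 + 0.8065) = 0.1923.

0.1923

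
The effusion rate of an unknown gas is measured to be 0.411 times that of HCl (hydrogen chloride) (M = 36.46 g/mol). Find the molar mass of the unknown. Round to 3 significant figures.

Since effusion rate ∝ 1/√M, rate_X/rate_HCl = √(M_HCl/M_X).
0.411 = √(36.46/M_X)
M_X = 36.46 / 0.411² = 36.46 / 0.1689 = 216 g/mol

216 g/mol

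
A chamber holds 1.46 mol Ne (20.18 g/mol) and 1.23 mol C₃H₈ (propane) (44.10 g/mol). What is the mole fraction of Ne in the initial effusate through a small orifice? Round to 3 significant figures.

Rate_i ∝ x_i/√M_i (Graham's law weighted by mole fraction), so the effusate composition follows n_i/√M_i.
So x_Ne in the escaping gas = (n_Ne/√M_Ne) / Σ(n_i/√M_i)
= (1.46/√20.18) / (1.46/√20.18 + 1.23/√44.10) = 0.3250/(0.3250 + 0.1852) = 0.637.

0.637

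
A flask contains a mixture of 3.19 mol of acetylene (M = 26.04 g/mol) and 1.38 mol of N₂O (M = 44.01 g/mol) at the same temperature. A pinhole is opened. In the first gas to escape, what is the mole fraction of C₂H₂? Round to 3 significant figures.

The effusion rate of species i is ∝ p_i/√M_i ∝ n_i/√M_i.
Mole fraction of C₂H₂ in the effusate = (n_C₂H₂/√M_C₂H₂) / (n_C₂H₂/√M_C₂H₂ + n_N₂O/√M_N₂O)
= (3.19/√26.04) / (3.19/√26.04 + 1.38/√44.01) = 0.6251/(0.6251 + 0.2080) = 0.750.

0.750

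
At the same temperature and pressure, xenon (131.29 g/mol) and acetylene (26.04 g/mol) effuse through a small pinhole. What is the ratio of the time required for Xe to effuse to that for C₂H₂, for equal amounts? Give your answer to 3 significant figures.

Graham's law gives t_Xe/t_C₂H₂ = √(M_Xe/M_C₂H₂) = √(131.29/26.04) = √5.042 = 2.25.

2.25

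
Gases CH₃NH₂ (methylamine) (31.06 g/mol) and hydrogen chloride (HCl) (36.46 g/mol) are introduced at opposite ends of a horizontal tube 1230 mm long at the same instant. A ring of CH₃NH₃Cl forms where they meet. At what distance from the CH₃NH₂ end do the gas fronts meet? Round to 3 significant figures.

The fronts meet when d_CH₃NH₂ + d_HCl = L with d_CH₃NH₂/d_HCl = √(M_HCl/M_CH₃NH₂) (Graham's law). Here √(M_HCl/M_CH₃NH₂) = √(36.46/31.06) = 1.083.
With d_CH₃NH₂ + d_HCl = 1230 mm, d_HCl = 1230/(1 + 1.083) = 590.4 mm.
d_CH₃NH₂ = 1230 − 590.4 = 640 mm.

640 mm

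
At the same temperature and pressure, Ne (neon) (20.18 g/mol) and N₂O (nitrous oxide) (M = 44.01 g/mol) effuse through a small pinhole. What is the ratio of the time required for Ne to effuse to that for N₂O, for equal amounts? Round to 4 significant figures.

0.6772

By Graham's law, t_Ne/t_N₂O = √(M_Ne/M_N₂O) = √(20.18/44.01) = √0.4585 = 0.6772.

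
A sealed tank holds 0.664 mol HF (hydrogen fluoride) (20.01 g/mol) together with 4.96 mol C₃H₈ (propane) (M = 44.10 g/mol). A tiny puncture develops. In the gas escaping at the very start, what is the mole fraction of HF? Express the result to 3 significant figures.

Rate_i ∝ x_i/√M_i (Graham's law weighted by mole fraction), so the effusate composition follows n_i/√M_i.
x_HF(eff) = (n_HF/√M_HF) / (n_HF/√M_HF + n_C₃H₈/√M_C₃H₈)
= (0.664/√20.01) / (0.664/√20.01 + 4.96/√44.10) = 0.1484/(0.1484 + 0.7469) = 0.166.

0.166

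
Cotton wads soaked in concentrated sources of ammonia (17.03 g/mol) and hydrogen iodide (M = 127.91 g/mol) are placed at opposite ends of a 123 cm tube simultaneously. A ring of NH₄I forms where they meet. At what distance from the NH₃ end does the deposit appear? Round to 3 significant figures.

Graham's law gives d_NH₃/d_HI = rate_NH₃/rate_HI = √(M_HI/M_NH₃) = √(127.91/17.03) = 2.741.
With d_NH₃ + d_HI = 123 cm, d_HI = 123/(1 + 2.741) = 32.88 cm.
d_NH₃ = 123 − 32.88 = 90.1 cm.

90.1 cm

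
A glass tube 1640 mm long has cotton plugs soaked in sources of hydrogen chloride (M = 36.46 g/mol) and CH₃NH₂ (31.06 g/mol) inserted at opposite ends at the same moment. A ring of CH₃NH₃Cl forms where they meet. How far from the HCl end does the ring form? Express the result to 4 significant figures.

787.2 mm

Distances travelled in equal time are proportional to diffusion rates, so d_HCl/d_CH₃NH₂ = √(M_CH₃NH₂/M_HCl) = √(31.06/36.46) = 0.9230.
With d_HCl + d_CH₃NH₂ = 1640 mm, d_CH₃NH₂ = 1640/(1 + 0.9230) = 852.8 mm.
d_HCl = 1640 − 852.8 = 787.2 mm.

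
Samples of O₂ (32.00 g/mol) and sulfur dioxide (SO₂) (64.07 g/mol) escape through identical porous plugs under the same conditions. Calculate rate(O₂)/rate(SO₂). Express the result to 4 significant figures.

1.415

Graham's law gives rate_O₂/rate_SO₂ = √(M_SO₂/M_O₂) = √(64.07/32.00) = √2.002 = 1.415.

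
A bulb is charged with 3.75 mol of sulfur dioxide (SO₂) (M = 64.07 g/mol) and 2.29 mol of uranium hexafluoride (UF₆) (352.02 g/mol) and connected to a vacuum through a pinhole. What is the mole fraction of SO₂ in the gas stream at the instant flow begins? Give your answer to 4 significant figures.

Rate_i ∝ x_i/√M_i (Graham's law weighted by mole fraction), so the effusate composition follows n_i/√M_i.
x_SO₂(eff) = (n_SO₂/√M_SO₂) / (n_SO₂/√M_SO₂ + n_UF₆/√M_UF₆)
= (3.75/√64.07) / (3.75/√64.07 + 2.29/√352.02) = 0.4685/(0.4685 + 0.1221) = 0.7933.

0.7933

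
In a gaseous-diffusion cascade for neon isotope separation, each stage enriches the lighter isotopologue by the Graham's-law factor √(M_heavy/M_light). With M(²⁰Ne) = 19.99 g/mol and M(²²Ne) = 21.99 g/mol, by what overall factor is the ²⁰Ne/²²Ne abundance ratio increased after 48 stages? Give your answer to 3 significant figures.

9.86

Each stage multiplies the ratio by α = √(21.99/19.99), so after 48 stages the overall factor is α^48 = (21.99/19.99)^(48/2).
= 1.10005^24 = 9.86.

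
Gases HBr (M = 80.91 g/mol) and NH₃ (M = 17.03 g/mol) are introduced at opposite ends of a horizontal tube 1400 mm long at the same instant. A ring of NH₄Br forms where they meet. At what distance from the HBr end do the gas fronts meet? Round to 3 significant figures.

Graham's law gives d_HBr/d_NH₃ = rate_HBr/rate_NH₃ = √(M_NH₃/M_HBr) = √(17.03/80.91) = 0.4588.
With d_HBr + d_NH₃ = 1400 mm, d_NH₃ = 1400/(1 + 0.4588) = 959.7 mm.
d_HBr = 1400 − 959.7 = 440 mm.

440 mm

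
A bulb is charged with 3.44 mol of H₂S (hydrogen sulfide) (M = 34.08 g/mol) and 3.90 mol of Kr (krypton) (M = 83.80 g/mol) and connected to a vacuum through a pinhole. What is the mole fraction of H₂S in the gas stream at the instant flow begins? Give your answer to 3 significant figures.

Rate_i ∝ x_i/√M_i (Graham's law weighted by mole fraction), so the effusate composition follows n_i/√M_i.
Mole fraction of H₂S in the effusate = (n_H₂S/√M_H₂S) / (n_H₂S/√M_H₂S + n_Kr/√M_Kr)
= (3.44/√34.08) / (3.44/√34.08 + 3.90/√83.80) = 0.5893/(0.5893 + 0.4260) = 0.580.

0.580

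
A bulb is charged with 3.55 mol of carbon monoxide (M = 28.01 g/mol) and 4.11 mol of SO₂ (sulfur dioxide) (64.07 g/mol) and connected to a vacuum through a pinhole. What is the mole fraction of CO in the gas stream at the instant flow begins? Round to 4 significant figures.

Effusion rate of each component ∝ n_i/√M_i (partial pressure × 1/√M).
So x_CO in the escaping gas = (n_CO/√M_CO) / Σ(n_i/√M_i)
= (3.55/√28.01) / (3.55/√28.01 + 4.11/√64.07) = 0.6708/(0.6708 + 0.5135) = 0.5664.

0.5664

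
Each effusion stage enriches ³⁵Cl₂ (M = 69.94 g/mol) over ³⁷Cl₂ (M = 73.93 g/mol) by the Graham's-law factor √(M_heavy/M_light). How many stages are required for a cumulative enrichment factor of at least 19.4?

With α = √(73.93/69.94) per stage, ln α = ½ ln(1.05705) = 0.02774.
Need α^N ≥ 19.4 ⇒ N ≥ ln(19.4) / ln α = 2.965 / 0.02774 = 106.89.
Minimum whole number of stages: N = 107.

107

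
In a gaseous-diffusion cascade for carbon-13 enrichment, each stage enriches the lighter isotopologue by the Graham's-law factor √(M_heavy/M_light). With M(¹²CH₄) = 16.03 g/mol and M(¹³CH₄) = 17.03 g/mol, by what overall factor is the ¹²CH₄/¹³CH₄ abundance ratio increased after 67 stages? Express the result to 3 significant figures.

Overall factor = α^67 with α = √(17.03/16.03), i.e. (17.03/16.03)^(67/2).
= 1.06238^(67/2) = 7.59.

7.59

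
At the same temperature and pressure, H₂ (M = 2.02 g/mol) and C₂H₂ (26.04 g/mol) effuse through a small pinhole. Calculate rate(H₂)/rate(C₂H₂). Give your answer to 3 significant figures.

3.59

By Graham's law, rate_H₂/rate_C₂H₂ = √(M_C₂H₂/M_H₂) = √(26.04/2.02) = √12.89 = 3.59.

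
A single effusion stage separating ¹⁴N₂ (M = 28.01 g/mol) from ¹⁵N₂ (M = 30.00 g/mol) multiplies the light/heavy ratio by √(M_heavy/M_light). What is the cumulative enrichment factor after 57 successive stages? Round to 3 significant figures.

Overall factor = α^57 with α = √(30.00/28.01), i.e. (30.00/28.01)^(57/2).
= 1.07105^(57/2) = 7.07.

7.07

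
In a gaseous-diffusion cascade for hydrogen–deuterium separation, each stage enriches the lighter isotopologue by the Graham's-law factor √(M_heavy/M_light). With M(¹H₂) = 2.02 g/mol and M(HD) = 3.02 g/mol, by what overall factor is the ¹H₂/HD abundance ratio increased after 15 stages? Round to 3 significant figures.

Overall factor = α^15 with α = √(3.02/2.02), i.e. (3.02/2.02)^(15/2).
= 1.49505^(15/2) = 20.4.

20.4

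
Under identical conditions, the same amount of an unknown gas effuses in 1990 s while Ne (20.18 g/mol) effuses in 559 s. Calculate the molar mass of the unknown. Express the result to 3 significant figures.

256 g/mol

Using Graham's law: t_X/t_Ne = √(M_X/M_Ne).
1990/559 = 3.560 = √(M_X/20.18)
M_X = 20.18 × 3.560² = 20.18 × 12.67 = 256 g/mol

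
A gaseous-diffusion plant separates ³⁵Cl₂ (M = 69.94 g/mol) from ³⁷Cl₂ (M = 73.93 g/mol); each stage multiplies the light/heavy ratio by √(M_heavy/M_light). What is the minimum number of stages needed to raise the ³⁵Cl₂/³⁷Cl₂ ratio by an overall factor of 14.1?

With α = √(73.93/69.94) per stage, ln α = ½ ln(1.05705) = 0.02774.
Need α^N ≥ 14.1 ⇒ N ≥ ln(14.1) / ln α = 2.646 / 0.02774 = 95.39.
Minimum whole number of stages: N = 96.

96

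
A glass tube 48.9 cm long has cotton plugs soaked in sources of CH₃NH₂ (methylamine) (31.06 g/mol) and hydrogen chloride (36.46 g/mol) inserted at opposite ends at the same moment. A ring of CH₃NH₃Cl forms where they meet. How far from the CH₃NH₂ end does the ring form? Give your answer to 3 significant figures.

Graham's law gives d_CH₃NH₂/d_HCl = rate_CH₃NH₂/rate_HCl = √(M_HCl/M_CH₃NH₂) = √(36.46/31.06) = 1.083.
With d_CH₃NH₂ + d_HCl = 48.9 cm, d_HCl = 48.9/(1 + 1.083) = 23.47 cm.
d_CH₃NH₂ = 48.9 − 23.47 = 25.4 cm.

25.4 cm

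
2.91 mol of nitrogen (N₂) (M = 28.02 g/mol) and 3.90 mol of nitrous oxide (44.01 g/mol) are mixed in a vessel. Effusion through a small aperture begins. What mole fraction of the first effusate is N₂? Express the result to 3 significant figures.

0.483

Each component's effusion rate ∝ (its partial pressure)·(1/√M) ∝ n_i/√M_i.
So x_N₂ in the escaping gas = (n_N₂/√M_N₂) / Σ(n_i/√M_i)
= (2.91/√28.02) / (2.91/√28.02 + 3.90/√44.01) = 0.5497/(0.5497 + 0.5879) = 0.483.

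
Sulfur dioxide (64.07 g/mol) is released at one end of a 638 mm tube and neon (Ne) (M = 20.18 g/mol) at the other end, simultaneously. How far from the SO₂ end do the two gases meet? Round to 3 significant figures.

229 mm

Graham's law gives d_SO₂/d_Ne = rate_SO₂/rate_Ne = √(M_Ne/M_SO₂) = √(20.18/64.07) = 0.5612.
With d_SO₂ + d_Ne = 638 mm, d_Ne = 638/(1 + 0.5612) = 408.7 mm.
d_SO₂ = 638 − 408.7 = 229 mm.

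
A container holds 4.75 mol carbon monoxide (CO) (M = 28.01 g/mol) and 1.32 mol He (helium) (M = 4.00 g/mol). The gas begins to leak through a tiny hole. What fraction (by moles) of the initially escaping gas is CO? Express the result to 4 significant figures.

The effusion rate of species i is ∝ p_i/√M_i ∝ n_i/√M_i.
So x_CO in the escaping gas = (n_CO/√M_CO) / Σ(n_i/√M_i)
= (4.75/√28.01) / (4.75/√28.01 + 1.32/√4.00) = 0.8975/(0.8975 + 0.6600) = 0.5762.

0.5762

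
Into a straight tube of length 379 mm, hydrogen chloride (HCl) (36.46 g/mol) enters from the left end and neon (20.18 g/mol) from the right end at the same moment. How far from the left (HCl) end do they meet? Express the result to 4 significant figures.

161.7 mm

In equal time, each gas travels a distance ∝ its rate ∝ 1/√M, so d_HCl/d_Ne = √(M_Ne/M_HCl) = √(20.18/36.46) = 0.7440.
With d_HCl + d_Ne = 379 mm, d_Ne = 379/(1 + 0.7440) = 217.3 mm.
d_HCl = 379 − 217.3 = 161.7 mm.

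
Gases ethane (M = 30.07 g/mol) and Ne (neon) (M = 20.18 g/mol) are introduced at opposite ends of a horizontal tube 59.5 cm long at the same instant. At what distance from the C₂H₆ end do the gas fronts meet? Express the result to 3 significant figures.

Distances travelled in equal time are proportional to diffusion rates, so d_C₂H₆/d_Ne = √(M_Ne/M_C₂H₆) = √(20.18/30.07) = 0.8192.
With d_C₂H₆ + d_Ne = 59.5 cm, d_Ne = 59.5/(1 + 0.8192) = 32.71 cm.
d_C₂H₆ = 59.5 − 32.71 = 26.8 cm.

26.8 cm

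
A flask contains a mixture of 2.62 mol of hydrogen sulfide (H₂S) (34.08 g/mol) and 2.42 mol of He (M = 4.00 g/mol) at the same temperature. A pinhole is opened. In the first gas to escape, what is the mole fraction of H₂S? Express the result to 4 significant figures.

Rate_i ∝ x_i/√M_i (Graham's law weighted by mole fraction), so the effusate composition follows n_i/√M_i.
Mole fraction of H₂S in the effusate = (n_H₂S/√M_H₂S) / (n_H₂S/√M_H₂S + n_He/√M_He)
= (2.62/√34.08) / (2.62/√34.08 + 2.42/√4.00) = 0.4488/(0.4488 + 1.210) = 0.2706.

0.2706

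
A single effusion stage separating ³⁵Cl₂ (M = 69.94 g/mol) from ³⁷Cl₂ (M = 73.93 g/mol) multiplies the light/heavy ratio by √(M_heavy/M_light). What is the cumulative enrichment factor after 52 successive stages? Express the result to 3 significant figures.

Overall factor = α^52 with α = √(73.93/69.94), i.e. (73.93/69.94)^(52/2).
= 1.05705^26 = 4.23.

4.23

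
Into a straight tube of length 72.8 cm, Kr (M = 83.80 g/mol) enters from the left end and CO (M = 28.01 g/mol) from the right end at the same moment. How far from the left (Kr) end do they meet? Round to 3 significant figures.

26.7 cm

The fronts meet when d_Kr + d_CO = L with d_Kr/d_CO = √(M_CO/M_Kr) (Graham's law). Here √(M_CO/M_Kr) = √(28.01/83.80) = 0.5781.
With d_Kr + d_CO = 72.8 cm, d_CO = 72.8/(1 + 0.5781) = 46.13 cm.
d_Kr = 72.8 − 46.13 = 26.7 cm.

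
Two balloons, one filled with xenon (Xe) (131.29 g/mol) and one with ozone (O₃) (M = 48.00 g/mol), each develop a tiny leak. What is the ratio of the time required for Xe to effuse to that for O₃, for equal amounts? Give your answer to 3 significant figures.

1.65

Since effusion rate ∝ 1/√M, t_Xe/t_O₃ = √(M_Xe/M_O₃) = √(131.29/48.00) = √2.735 = 1.65.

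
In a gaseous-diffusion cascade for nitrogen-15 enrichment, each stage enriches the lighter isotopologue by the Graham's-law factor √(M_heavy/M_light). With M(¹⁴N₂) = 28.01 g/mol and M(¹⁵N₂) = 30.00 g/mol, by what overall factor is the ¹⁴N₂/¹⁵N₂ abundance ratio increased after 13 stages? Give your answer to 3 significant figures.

1.56

Overall factor = α^13 with α = √(30.00/28.01), i.e. (30.00/28.01)^(13/2).
= 1.07105^(13/2) = 1.56.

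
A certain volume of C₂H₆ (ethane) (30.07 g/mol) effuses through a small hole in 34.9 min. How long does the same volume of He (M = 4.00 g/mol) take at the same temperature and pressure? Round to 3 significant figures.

From Graham's law, t_He/t_C₂H₆ = √(M_He/M_C₂H₆) = √(4.00/30.07) = √0.1330 = 0.3647.
So the time for He is 34.9 × 0.3647 = 12.7 min.

12.7 min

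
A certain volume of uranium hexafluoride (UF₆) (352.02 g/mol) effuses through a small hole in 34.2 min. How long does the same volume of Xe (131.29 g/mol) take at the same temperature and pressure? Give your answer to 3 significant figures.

Using Graham's law: t_Xe/t_UF₆ = √(M_Xe/M_UF₆) = √(131.29/352.02) = √0.3730 = 0.6107.
So the time for Xe is 34.2 × 0.6107 = 20.9 min.

20.9 min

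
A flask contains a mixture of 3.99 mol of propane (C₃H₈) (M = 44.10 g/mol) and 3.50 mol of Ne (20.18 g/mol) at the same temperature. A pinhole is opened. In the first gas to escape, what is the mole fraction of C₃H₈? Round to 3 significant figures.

Each component's effusion rate ∝ (its partial pressure)·(1/√M) ∝ n_i/√M_i.
So x_C₃H₈ in the escaping gas = (n_C₃H₈/√M_C₃H₈) / Σ(n_i/√M_i)
= (3.99/√44.10) / (3.99/√44.10 + 3.50/√20.18) = 0.6008/(0.6008 + 0.7791) = 0.435.

0.435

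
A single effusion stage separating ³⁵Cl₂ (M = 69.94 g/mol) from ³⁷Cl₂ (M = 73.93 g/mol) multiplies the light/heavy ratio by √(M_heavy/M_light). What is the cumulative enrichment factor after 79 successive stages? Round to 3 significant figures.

The single-stage factor is √(M_heavy/M_light), so 79 stages give [√(73.93/69.94)]^79 = (73.93/69.94)^(79/2).
= 1.05705^(79/2) = 8.95.

8.95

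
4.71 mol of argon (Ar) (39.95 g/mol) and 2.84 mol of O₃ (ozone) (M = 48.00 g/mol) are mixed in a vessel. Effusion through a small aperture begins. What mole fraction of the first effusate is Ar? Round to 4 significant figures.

Rate_i ∝ x_i/√M_i (Graham's law weighted by mole fraction), so the effusate composition follows n_i/√M_i.
Mole fraction of Ar in the effusate = (n_Ar/√M_Ar) / (n_Ar/√M_Ar + n_O₃/√M_O₃)
= (4.71/√39.95) / (4.71/√39.95 + 2.84/√48.00) = 0.7452/(0.7452 + 0.4099) = 0.6451.

0.6451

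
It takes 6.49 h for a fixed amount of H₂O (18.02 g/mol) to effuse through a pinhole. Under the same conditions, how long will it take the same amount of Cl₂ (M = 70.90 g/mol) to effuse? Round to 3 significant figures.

By Graham's law, t_Cl₂/t_H₂O = √(M_Cl₂/M_H₂O) = √(70.90/18.02) = √3.935 = 1.984.
So the time for Cl₂ is 6.49 × 1.984 = 12.9 h.

12.9 h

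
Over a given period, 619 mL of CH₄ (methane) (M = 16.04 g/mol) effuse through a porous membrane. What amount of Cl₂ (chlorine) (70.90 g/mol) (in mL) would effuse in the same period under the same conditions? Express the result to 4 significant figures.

From Graham's law, rate_Cl₂/rate_CH₄ = √(M_CH₄/M_Cl₂) = √(16.04/70.90) = √0.2262 = 0.4756.
So the volume for Cl₂ is 619 × 0.4756 = 294.4 mL.

294.4 mL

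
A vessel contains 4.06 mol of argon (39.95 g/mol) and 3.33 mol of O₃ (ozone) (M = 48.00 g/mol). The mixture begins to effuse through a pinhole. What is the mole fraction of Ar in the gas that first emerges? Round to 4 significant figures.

0.5720

Rate_i ∝ x_i/√M_i (Graham's law weighted by mole fraction), so the effusate composition follows n_i/√M_i.
So x_Ar in the escaping gas = (n_Ar/√M_Ar) / Σ(n_i/√M_i)
= (4.06/√39.95) / (4.06/√39.95 + 3.33/√48.00) = 0.6423/(0.6423 + 0.4806) = 0.5720.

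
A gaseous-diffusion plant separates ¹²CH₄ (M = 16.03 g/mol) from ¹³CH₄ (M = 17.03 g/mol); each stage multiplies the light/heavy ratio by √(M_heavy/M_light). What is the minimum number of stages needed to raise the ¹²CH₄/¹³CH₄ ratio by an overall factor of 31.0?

With α = √(17.03/16.03) per stage, ln α = ½ ln(1.06238) = 0.03026.
Need α^N ≥ 31.0 ⇒ N ≥ ln(31.0) / ln α = 3.434 / 0.03026 = 113.49.
Rounding up, N = 114 stages.

114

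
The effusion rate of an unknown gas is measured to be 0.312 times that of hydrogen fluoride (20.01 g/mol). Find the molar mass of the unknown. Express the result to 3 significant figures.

206 g/mol

Since effusion rate ∝ 1/√M, rate_X/rate_HF = √(M_HF/M_X).
0.312 = √(20.01/M_X)
M_X = 20.01 / 0.312² = 20.01 / 0.09734 = 206 g/mol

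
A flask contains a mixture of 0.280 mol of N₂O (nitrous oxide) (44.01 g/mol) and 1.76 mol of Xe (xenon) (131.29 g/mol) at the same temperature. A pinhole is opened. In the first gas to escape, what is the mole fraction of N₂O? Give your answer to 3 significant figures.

0.216

Effusion rate of each component ∝ n_i/√M_i (partial pressure × 1/√M).
x_N₂O(eff) = (n_N₂O/√M_N₂O) / (n_N₂O/√M_N₂O + n_Xe/√M_Xe)
= (0.280/√44.01) / (0.280/√44.01 + 1.76/√131.29) = 0.04221/(0.04221 + 0.1536) = 0.216.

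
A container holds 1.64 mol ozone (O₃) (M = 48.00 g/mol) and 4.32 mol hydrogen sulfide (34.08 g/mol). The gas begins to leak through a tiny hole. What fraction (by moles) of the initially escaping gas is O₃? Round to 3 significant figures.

0.242

Rate_i ∝ x_i/√M_i (Graham's law weighted by mole fraction), so the effusate composition follows n_i/√M_i.
Mole fraction of O₃ in the effusate = (n_O₃/√M_O₃) / (n_O₃/√M_O₃ + n_H₂S/√M_H₂S)
= (1.64/√48.00) / (1.64/√48.00 + 4.32/√34.08) = 0.2367/(0.2367 + 0.7400) = 0.242.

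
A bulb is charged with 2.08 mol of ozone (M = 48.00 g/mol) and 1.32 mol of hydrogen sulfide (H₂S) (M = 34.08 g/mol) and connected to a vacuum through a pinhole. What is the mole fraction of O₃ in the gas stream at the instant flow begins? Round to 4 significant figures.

0.5704

Effusion rate of each component ∝ n_i/√M_i (partial pressure × 1/√M).
So x_O₃ in the escaping gas = (n_O₃/√M_O₃) / Σ(n_i/√M_i)
= (2.08/√48.00) / (2.08/√48.00 + 1.32/√34.08) = 0.3002/(0.3002 + 0.2261) = 0.5704.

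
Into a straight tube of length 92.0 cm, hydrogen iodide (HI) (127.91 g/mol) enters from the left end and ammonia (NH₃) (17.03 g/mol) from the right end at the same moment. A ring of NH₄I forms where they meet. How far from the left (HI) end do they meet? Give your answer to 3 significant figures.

Distances travelled in equal time are proportional to diffusion rates, so d_HI/d_NH₃ = √(M_NH₃/M_HI) = √(17.03/127.91) = 0.3649.
With d_HI + d_NH₃ = 92.0 cm, d_NH₃ = 92.0/(1 + 0.3649) = 67.40 cm.
d_HI = 92.0 − 67.40 = 24.6 cm.

24.6 cm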